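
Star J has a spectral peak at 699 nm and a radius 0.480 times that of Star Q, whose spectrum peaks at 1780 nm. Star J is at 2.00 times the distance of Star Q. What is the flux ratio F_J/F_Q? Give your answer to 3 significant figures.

2.42

Wien's law: T_J/T_Q = λ_Q/λ_J = 1780/699 = 2.546.
L_J/L_Q = (R_J/R_Q)²(T_J/T_Q)⁴ = (0.480)²(2.546)⁴ = 9.688.
F_J/F_Q = (L_J/L_Q)/(d_J/d_Q)² = 9.688/(2.00)² = 2.422.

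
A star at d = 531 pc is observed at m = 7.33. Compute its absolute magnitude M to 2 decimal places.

M = m − 5 log₁₀(d/10 pc) = 7.33 − 5 log₁₀(531/10)
  = 7.33 − 5 × 1.725 = 7.33 − 8.63 = -1.30.

-1.30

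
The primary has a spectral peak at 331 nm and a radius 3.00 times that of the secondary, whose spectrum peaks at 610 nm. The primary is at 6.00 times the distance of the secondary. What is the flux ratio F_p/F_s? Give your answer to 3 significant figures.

Wien's law: T_p/T_s = λ_s/λ_p = 610/331 = 1.843.
L_p/L_s = (R_p/R_s)²(T_p/T_s)⁴ = (3.00)²(1.843)⁴ = 103.8.
F_p/F_s = (L_p/L_s)/(d_p/d_s)² = 103.8/(6.00)² = 2.884.

2.88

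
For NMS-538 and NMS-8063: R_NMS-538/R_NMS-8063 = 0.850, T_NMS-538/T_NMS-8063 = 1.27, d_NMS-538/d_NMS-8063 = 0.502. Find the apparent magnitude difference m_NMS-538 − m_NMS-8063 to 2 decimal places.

L_NMS-538/L_NMS-8063 = (0.850)²(1.27)⁴ = 1.880.
F_NMS-538/F_NMS-8063 = (L_NMS-538/L_NMS-8063)/(d_NMS-538/d_NMS-8063)² = 1.880/0.2520 = 7.458.
m_NMS-538 − m_NMS-8063 = −2.5 log₁₀(7.458) = -2.18.

-2.18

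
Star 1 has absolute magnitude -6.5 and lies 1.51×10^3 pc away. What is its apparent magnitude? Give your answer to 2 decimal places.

4.39

m = M + 5 log₁₀(d/10 pc) = -6.5 + 5 log₁₀(1.51×10^3/10)
  = -6.5 + 5 × 2.179 = -6.5 + 10.89 = 4.39.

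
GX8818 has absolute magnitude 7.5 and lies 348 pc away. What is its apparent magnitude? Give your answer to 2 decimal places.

15.21

m = M + 5 log₁₀(d/10 pc) = 7.5 + 5 log₁₀(348/10)
  = 7.5 + 5 × 1.542 = 7.5 + 7.71 = 15.21.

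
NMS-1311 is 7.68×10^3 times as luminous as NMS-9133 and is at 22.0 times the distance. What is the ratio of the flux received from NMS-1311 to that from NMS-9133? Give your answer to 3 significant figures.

15.9

F = L/(4πd²), so F_NMS-1311/F_NMS-9133 = (L_NMS-1311/L_NMS-9133) / (d_NMS-1311/d_NMS-9133)²
= 7.68×10^3 / (22.0)² = 7.68×10^3 / 484.0 = 15.87.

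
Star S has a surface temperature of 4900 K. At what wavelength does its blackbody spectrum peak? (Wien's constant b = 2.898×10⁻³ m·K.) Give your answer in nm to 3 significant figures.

λ_max = b/T = 2.898×10⁻³ / 4900 = 5.91×10^-7 m = 591.4 nm.

591 nm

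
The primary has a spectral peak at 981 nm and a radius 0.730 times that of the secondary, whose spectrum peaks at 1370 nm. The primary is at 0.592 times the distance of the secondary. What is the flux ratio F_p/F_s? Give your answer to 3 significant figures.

5.78

Wien's law: T_p/T_s = λ_s/λ_p = 1370/981 = 1.397.
L_p/L_s = (R_p/R_s)²(T_p/T_s)⁴ = (0.730)²(1.397)⁴ = 2.027.
F_p/F_s = (L_p/L_s)/(d_p/d_s)² = 2.027/(0.592)² = 5.784.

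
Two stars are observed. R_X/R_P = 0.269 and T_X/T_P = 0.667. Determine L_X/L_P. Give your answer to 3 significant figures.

0.0143

From the Stefan–Boltzmann law, L ∝ R²T⁴, so
L_X/L_P = (R_X/R_P)² (T_X/T_P)⁴ = (0.269)² × (0.667)⁴ = 0.07236 × 0.1979 = 0.01432.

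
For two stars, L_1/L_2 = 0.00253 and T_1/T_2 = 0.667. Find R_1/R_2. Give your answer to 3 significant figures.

0.113

L ∝ R²T⁴ gives R ∝ √L / T², so
R_1/R_2 = √(0.00253) / (0.667)² = 0.05030 / 0.4449 = 0.1131.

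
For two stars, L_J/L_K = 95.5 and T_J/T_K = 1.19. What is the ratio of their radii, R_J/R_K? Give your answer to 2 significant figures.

6.9

L ∝ R²T⁴ gives R ∝ √L / T², so
R_J/R_K = √(95.5) / (1.19)² = 9.772 / 1.416 = 6.901.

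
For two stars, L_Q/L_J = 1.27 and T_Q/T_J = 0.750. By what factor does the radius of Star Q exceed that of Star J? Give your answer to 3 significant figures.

L ∝ R²T⁴ gives R ∝ √L / T², so
R_Q/R_J = √(1.27) / (0.750)² = 1.127 / 0.5625 = 2.003.

2.00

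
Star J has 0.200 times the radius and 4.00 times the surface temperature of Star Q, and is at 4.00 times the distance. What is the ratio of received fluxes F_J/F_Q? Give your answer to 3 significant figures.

L_J/L_Q = (R_J/R_Q)²(T_J/T_Q)⁴ = (0.200)² × (4.00)⁴ = 10.24.
F_J/F_Q = (L_J/L_Q)/(d_J/d_Q)² = 10.24 / (4.00)² = 0.6400.

0.640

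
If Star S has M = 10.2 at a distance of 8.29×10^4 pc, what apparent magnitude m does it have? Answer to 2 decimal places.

29.79

m = M + 5 log₁₀(d/10 pc) = 10.2 + 5 log₁₀(8.29×10^4/10)
  = 10.2 + 5 × 3.919 = 10.2 + 19.59 = 29.79.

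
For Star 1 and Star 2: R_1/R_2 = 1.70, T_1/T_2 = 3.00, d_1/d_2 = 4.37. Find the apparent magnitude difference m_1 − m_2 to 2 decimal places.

-2.72

L_1/L_2 = (1.70)²(3.00)⁴ = 234.1.
F_1/F_2 = (L_1/L_2)/(d_1/d_2)² = 234.1/19.10 = 12.26.
m_1 − m_2 = −2.5 log₁₀(12.26) = -2.72.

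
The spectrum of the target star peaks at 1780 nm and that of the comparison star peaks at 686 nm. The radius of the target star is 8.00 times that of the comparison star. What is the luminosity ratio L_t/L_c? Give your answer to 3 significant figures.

1.41

Wien's law gives T ∝ 1/λ_max, so T_t/T_c = λ_c/λ_t = 686/1780 = 0.3854.
Then L ∝ R²T⁴ gives L_t/L_c = (8.00)² × (0.3854)⁴ = 64.00 × 0.02206 = 1.412.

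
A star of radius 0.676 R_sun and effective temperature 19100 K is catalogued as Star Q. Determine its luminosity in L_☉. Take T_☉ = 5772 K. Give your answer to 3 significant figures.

L/L_☉ = (R/R_☉)² (T/T_☉)⁴ = (0.676)² × (19100/5772)⁴
       = 0.4570 × (3.309)⁴ = 0.4570 × 119.9 = 54.79.

54.8 L_☉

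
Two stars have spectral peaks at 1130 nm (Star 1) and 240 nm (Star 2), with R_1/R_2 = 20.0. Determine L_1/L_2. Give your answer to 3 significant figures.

0.814

Wien's law gives T ∝ 1/λ_max, so T_1/T_2 = λ_2/λ_1 = 240/1130 = 0.2124.
Then L ∝ R²T⁴ gives L_1/L_2 = (20.0)² × (0.2124)⁴ = 400.0 × 0.002035 = 0.8139.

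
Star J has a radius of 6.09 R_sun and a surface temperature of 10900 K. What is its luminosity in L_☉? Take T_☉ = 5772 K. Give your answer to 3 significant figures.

472 L_☉

L/L_☉ = (R/R_☉)² (T/T_☉)⁴ = (6.09)² × (10900/5772)⁴
       = 37.09 × (1.888)⁴ = 37.09 × 12.72 = 471.7.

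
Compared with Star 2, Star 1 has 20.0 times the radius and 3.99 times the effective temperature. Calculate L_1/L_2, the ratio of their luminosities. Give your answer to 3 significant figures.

1.01×10^5

From the Stefan–Boltzmann law, L ∝ R²T⁴, so
L_1/L_2 = (R_1/R_2)² (T_1/T_2)⁴ = (20.0)² × (3.99)⁴ = 400.0 × 253.4 = 1.014×10^5.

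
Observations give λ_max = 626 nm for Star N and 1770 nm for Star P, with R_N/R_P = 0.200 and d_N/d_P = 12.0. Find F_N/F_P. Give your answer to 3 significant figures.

0.0178

Wien's law: T_N/T_P = λ_P/λ_N = 1770/626 = 2.827.
L_N/L_P = (R_N/R_P)²(T_N/T_P)⁴ = (0.200)²(2.827)⁴ = 2.557.
F_N/F_P = (L_N/L_P)/(d_N/d_P)² = 2.557/(12.0)² = 0.01775.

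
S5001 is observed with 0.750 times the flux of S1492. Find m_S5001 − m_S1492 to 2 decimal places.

0.31

m_S5001 − m_S1492 = −2.5 log₁₀(F_S5001/F_S1492) = −2.5 log₁₀(0.750) = −2.5 × (-0.125) = 0.312.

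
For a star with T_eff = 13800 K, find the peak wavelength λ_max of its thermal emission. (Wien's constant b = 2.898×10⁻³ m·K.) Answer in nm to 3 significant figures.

210 nm

λ_max = b/T = 2.898×10⁻³ / 13800 = 2.10×10^-7 m = 210.0 nm.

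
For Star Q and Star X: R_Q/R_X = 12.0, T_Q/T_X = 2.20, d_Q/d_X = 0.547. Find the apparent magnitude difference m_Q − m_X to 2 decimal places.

-10.13

L_Q/L_X = (12.0)²(2.20)⁴ = 3373.
F_Q/F_X = (L_Q/L_X)/(d_Q/d_X)² = 3373/0.2992 = 1.127×10^4.
m_Q − m_X = −2.5 log₁₀(1.127×10^4) = -10.13.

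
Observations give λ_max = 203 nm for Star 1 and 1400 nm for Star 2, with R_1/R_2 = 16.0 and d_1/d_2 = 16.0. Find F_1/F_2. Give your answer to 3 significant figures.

2.26×10^3

Wien's law: T_1/T_2 = λ_2/λ_1 = 1400/203 = 6.897.
L_1/L_2 = (R_1/R_2)²(T_1/T_2)⁴ = (16.0)²(6.897)⁴ = 5.791×10^5.
F_1/F_2 = (L_1/L_2)/(d_1/d_2)² = 5.791×10^5/(16.0)² = 2262.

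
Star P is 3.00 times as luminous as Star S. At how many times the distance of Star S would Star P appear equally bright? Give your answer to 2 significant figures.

1.7

Equal flux requires L_P/d_P² = L_S/d_S², so d_P/d_S = √(L_P/L_S)
= √(3.00) = 1.732.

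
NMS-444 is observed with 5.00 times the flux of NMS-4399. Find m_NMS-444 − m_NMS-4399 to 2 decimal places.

-1.75

m_NMS-444 − m_NMS-4399 = −2.5 log₁₀(F_NMS-444/F_NMS-4399) = −2.5 log₁₀(5.00) = −2.5 × (0.699) = -1.747.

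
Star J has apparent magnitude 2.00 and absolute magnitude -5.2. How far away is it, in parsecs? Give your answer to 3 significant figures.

m − M = 5 log₁₀(d/10 pc)
2.00 − (-5.2) = 7.20 = 5 log₁₀(d/10)
d = 10 × 10^(7.20/5) = 10 × 10^1.440 = 275.4 pc.

275 pc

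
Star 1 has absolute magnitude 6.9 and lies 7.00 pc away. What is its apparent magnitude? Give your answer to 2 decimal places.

6.13

m = M + 5 log₁₀(d/10 pc) = 6.9 + 5 log₁₀(7.00/10)
  = 6.9 + 5 × -0.155 = 6.9 + -0.77 = 6.13.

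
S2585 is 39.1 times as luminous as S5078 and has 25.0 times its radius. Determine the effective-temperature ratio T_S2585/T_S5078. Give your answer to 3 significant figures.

0.500

L ∝ R²T⁴ gives T ∝ (L/R²)^(1/4), so
T_S2585/T_S5078 = (39.1 / 25.0²)^(1/4) = (0.06256)^(1/4) = 0.5001.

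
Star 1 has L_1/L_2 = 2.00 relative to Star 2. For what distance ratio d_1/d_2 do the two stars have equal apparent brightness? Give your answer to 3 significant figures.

1.41

Equal flux requires L_1/d_1² = L_2/d_2², so d_1/d_2 = √(L_1/L_2)
= √(2.00) = 1.414.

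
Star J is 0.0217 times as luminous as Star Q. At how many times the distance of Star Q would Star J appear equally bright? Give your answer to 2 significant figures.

0.15

Equal flux requires L_J/d_J² = L_Q/d_Q², so d_J/d_Q = √(L_J/L_Q)
= √(0.0217) = 0.1473.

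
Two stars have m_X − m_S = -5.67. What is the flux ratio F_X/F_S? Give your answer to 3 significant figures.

185

F_X/F_S = 10^(−(m_X − m_S)/2.5) = 10^(5.67/2.5) = 10^2.268 = 185.4.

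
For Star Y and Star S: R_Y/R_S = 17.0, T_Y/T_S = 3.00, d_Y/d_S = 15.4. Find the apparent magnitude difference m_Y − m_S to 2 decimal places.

L_Y/L_S = (17.0)²(3.00)⁴ = 2.341×10^4.
F_Y/F_S = (L_Y/L_S)/(d_Y/d_S)² = 2.341×10^4/237.2 = 98.71.
m_Y − m_S = −2.5 log₁₀(98.71) = -4.99.

-4.99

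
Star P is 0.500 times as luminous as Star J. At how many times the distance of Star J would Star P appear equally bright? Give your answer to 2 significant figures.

0.71

Equal flux requires L_P/d_P² = L_J/d_J², so d_P/d_J = √(L_P/L_J)
= √(0.500) = 0.7071.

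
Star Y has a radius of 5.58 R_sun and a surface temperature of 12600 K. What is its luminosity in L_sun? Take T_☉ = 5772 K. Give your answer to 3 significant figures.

707 L_sun

L/L_☉ = (R/R_☉)² (T/T_☉)⁴ = (5.58)² × (12600/5772)⁴
       = 31.14 × (2.183)⁴ = 31.14 × 22.71 = 707.0.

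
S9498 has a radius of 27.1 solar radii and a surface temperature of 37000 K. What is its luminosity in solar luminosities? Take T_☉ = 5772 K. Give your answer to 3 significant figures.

1.24×10^6 solar luminosities

L/L_☉ = (R/R_☉)² (T/T_☉)⁴ = (27.1)² × (37000/5772)⁴
       = 734.4 × (6.410)⁴ = 734.4 × 1689 = 1.240×10^6.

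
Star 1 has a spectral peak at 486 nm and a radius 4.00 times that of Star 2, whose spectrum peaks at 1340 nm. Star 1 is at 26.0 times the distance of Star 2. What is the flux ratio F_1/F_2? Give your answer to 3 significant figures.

Wien's law: T_1/T_2 = λ_2/λ_1 = 1340/486 = 2.757.
L_1/L_2 = (R_1/R_2)²(T_1/T_2)⁴ = (4.00)²(2.757)⁴ = 924.7.
F_1/F_2 = (L_1/L_2)/(d_1/d_2)² = 924.7/(26.0)² = 1.368.

1.37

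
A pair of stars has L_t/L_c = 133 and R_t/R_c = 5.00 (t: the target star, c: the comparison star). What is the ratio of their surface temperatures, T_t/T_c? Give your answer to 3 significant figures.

1.52

L ∝ R²T⁴ gives T ∝ (L/R²)^(1/4), so
T_t/T_c = (133 / 5.00²)^(1/4) = (5.320)^(1/4) = 1.519.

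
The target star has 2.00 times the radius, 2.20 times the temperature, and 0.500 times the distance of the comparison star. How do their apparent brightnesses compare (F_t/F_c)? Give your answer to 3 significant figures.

L_t/L_c = (R_t/R_c)²(T_t/T_c)⁴ = (2.00)² × (2.20)⁴ = 93.70.
F_t/F_c = (L_t/L_c)/(d_t/d_c)² = 93.70 / (0.500)² = 374.8.

375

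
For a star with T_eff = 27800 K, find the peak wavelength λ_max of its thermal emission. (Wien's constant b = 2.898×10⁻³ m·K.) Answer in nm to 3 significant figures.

λ_max = b/T = 2.898×10⁻³ / 27800 = 1.04×10^-7 m = 104.2 nm.

104 nm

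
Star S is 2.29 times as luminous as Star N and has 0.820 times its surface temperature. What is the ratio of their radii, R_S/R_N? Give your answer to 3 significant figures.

2.25

L ∝ R²T⁴ gives R ∝ √L / T², so
R_S/R_N = √(2.29) / (0.820)² = 1.513 / 0.6724 = 2.251.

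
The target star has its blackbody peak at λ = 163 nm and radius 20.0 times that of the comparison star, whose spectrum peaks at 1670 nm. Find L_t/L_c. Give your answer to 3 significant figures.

4.41×10^6

Wien's law gives T ∝ 1/λ_max, so T_t/T_c = λ_c/λ_t = 1670/163 = 10.25.
Then L ∝ R²T⁴ gives L_t/L_c = (20.0)² × (10.25)⁴ = 400.0 × 1.102×10^4 = 4.407×10^6.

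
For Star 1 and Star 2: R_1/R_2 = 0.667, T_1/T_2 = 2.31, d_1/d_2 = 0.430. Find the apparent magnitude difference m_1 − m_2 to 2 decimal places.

-4.59

L_1/L_2 = (0.667)²(2.31)⁴ = 12.67.
F_1/F_2 = (L_1/L_2)/(d_1/d_2)² = 12.67/0.1849 = 68.51.
m_1 − m_2 = −2.5 log₁₀(68.51) = -4.59.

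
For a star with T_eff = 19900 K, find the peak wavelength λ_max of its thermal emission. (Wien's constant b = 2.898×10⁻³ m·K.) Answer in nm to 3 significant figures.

λ_max = b/T = 2.898×10⁻³ / 19900 = 1.46×10^-7 m = 145.6 nm.

146 nm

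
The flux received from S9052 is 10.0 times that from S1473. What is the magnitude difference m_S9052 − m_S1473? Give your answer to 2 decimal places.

m_S9052 − m_S1473 = −2.5 log₁₀(F_S9052/F_S1473) = −2.5 log₁₀(10.0) = −2.5 × (1.000) = -2.500.

-2.50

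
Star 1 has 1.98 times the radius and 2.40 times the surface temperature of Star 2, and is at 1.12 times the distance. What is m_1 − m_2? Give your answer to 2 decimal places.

L_1/L_2 = (1.98)²(2.40)⁴ = 130.1.
F_1/F_2 = (L_1/L_2)/(d_1/d_2)² = 130.1/1.254 = 103.7.
m_1 − m_2 = −2.5 log₁₀(103.7) = -5.04.

-5.04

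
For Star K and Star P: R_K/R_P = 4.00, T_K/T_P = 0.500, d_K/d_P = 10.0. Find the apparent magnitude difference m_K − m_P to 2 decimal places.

L_K/L_P = (4.00)²(0.500)⁴ = 1.000.
F_K/F_P = (L_K/L_P)/(d_K/d_P)² = 1.000/100.0 = 0.01000.
m_K − m_P = −2.5 log₁₀(0.01000) = 5.00.

5.00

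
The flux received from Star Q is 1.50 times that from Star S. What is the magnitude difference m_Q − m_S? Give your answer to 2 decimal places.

-0.44

m_Q − m_S = −2.5 log₁₀(F_Q/F_S) = −2.5 log₁₀(1.50) = −2.5 × (0.176) = -0.440.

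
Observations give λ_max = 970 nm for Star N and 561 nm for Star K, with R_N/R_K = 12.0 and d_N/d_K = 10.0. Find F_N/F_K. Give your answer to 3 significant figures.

0.161

Wien's law: T_N/T_K = λ_K/λ_N = 561/970 = 0.5784.
L_N/L_K = (R_N/R_K)²(T_N/T_K)⁴ = (12.0)²(0.5784)⁴ = 16.11.
F_N/F_K = (L_N/L_K)/(d_N/d_K)² = 16.11/(10.0)² = 0.1611.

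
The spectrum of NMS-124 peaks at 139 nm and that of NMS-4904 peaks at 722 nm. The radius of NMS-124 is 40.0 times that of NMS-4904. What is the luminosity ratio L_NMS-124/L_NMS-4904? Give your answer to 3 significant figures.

Wien's law gives T ∝ 1/λ_max, so T_NMS-124/T_NMS-4904 = λ_NMS-4904/λ_NMS-124 = 722/139 = 5.194.
Then L ∝ R²T⁴ gives L_NMS-124/L_NMS-4904 = (40.0)² × (5.194)⁴ = 1600 × 727.9 = 1.165×10^6.

1.16×10^6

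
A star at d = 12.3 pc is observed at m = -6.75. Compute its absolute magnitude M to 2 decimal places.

M = m − 5 log₁₀(d/10 pc) = -6.75 − 5 log₁₀(12.3/10)
  = -6.75 − 5 × 0.090 = -6.75 − 0.45 = -7.20.

-7.20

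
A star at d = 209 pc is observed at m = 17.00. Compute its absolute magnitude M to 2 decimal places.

M = m − 5 log₁₀(d/10 pc) = 17.00 − 5 log₁₀(209/10)
  = 17.00 − 5 × 1.320 = 17.00 − 6.60 = 10.40.

10.40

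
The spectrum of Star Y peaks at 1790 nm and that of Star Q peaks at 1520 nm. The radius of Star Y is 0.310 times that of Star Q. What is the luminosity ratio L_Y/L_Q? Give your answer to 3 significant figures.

0.0500

Wien's law gives T ∝ 1/λ_max, so T_Y/T_Q = λ_Q/λ_Y = 1520/1790 = 0.8492.
Then L ∝ R²T⁴ gives L_Y/L_Q = (0.310)² × (0.8492)⁴ = 0.09610 × 0.5200 = 0.04997.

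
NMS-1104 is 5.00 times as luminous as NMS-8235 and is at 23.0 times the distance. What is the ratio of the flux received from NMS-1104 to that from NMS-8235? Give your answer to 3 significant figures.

F = L/(4πd²), so F_NMS-1104/F_NMS-8235 = (L_NMS-1104/L_NMS-8235) / (d_NMS-1104/d_NMS-8235)²
= 5.00 / (23.0)² = 5.00 / 529.0 = 0.009452.

0.00945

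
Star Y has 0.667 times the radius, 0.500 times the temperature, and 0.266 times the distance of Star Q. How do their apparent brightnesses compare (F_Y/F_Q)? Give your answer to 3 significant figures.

0.393

L_Y/L_Q = (R_Y/R_Q)²(T_Y/T_Q)⁴ = (0.667)² × (0.500)⁴ = 0.02781.
F_Y/F_Q = (L_Y/L_Q)/(d_Y/d_Q)² = 0.02781 / (0.266)² = 0.3930.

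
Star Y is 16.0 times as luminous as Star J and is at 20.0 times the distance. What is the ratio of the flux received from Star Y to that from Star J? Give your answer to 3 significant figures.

F = L/(4πd²), so F_Y/F_J = (L_Y/L_J) / (d_Y/d_J)²
= 16.0 / (20.0)² = 16.0 / 400.0 = 0.04000.

0.0400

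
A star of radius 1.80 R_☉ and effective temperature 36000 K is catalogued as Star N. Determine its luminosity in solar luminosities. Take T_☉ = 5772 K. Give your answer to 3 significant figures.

4.90×10^3 solar luminosities

L/L_☉ = (R/R_☉)² (T/T_☉)⁴ = (1.80)² × (36000/5772)⁴
       = 3.240 × (6.237)⁴ = 3.240 × 1513 = 4903.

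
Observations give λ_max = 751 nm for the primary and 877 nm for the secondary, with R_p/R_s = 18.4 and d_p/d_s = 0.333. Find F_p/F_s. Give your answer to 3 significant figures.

Wien's law: T_p/T_s = λ_s/λ_p = 877/751 = 1.168.
L_p/L_s = (R_p/R_s)²(T_p/T_s)⁴ = (18.4)²(1.168)⁴ = 629.6.
F_p/F_s = (L_p/L_s)/(d_p/d_s)² = 629.6/(0.333)² = 5678.

5.68×10^3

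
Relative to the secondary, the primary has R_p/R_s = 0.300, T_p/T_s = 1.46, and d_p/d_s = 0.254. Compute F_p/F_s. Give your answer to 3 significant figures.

L_p/L_s = (R_p/R_s)²(T_p/T_s)⁴ = (0.300)² × (1.46)⁴ = 0.4089.
F_p/F_s = (L_p/L_s)/(d_p/d_s)² = 0.4089 / (0.254)² = 6.339.

6.34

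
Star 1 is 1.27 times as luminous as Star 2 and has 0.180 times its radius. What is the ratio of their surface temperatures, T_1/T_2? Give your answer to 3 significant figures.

L ∝ R²T⁴ gives T ∝ (L/R²)^(1/4), so
T_1/T_2 = (1.27 / 0.180²)^(1/4) = (39.20)^(1/4) = 2.502.

2.50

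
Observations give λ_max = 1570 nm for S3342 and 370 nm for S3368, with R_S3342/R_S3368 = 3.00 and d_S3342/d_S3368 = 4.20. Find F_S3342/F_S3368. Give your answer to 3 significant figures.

0.00157

Wien's law: T_S3342/T_S3368 = λ_S3368/λ_S3342 = 370/1570 = 0.2357.
L_S3342/L_S3368 = (R_S3342/R_S3368)²(T_S3342/T_S3368)⁴ = (3.00)²(0.2357)⁴ = 0.02776.
F_S3342/F_S3368 = (L_S3342/L_S3368)/(d_S3342/d_S3368)² = 0.02776/(4.20)² = 0.001574.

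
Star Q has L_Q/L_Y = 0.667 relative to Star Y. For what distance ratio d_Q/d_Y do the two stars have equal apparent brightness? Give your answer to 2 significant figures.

0.82

Equal flux requires L_Q/d_Q² = L_Y/d_Y², so d_Q/d_Y = √(L_Q/L_Y)
= √(0.667) = 0.8167.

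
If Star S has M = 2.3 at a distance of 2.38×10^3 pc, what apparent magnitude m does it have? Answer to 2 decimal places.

14.18

m = M + 5 log₁₀(d/10 pc) = 2.3 + 5 log₁₀(2.38×10^3/10)
  = 2.3 + 5 × 2.377 = 2.3 + 11.88 = 14.18.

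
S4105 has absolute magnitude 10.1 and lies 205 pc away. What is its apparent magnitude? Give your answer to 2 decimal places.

m = M + 5 log₁₀(d/10 pc) = 10.1 + 5 log₁₀(205/10)
  = 10.1 + 5 × 1.312 = 10.1 + 6.56 = 16.66.

16.66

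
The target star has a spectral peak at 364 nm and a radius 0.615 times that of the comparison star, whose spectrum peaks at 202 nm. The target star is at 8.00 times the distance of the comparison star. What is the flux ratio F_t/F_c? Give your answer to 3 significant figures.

5.60×10^-4

Wien's law: T_t/T_c = λ_c/λ_t = 202/364 = 0.5549.
L_t/L_c = (R_t/R_c)²(T_t/T_c)⁴ = (0.615)²(0.5549)⁴ = 0.03587.
F_t/F_c = (L_t/L_c)/(d_t/d_c)² = 0.03587/(8.00)² = 5.605×10^-4.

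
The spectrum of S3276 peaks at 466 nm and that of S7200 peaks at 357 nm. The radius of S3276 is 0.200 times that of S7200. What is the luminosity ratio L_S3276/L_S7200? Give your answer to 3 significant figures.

0.0138

Wien's law gives T ∝ 1/λ_max, so T_S3276/T_S7200 = λ_S7200/λ_S3276 = 357/466 = 0.7661.
Then L ∝ R²T⁴ gives L_S3276/L_S7200 = (0.200)² × (0.7661)⁴ = 0.04000 × 0.3445 = 0.01378.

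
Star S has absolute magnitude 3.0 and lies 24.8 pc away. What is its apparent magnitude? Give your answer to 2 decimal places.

4.97

m = M + 5 log₁₀(d/10 pc) = 3.0 + 5 log₁₀(24.8/10)
  = 3.0 + 5 × 0.394 = 3.0 + 1.97 = 4.97.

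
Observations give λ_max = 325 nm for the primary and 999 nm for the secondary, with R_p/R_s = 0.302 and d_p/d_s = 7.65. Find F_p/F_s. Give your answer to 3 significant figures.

0.139

Wien's law: T_p/T_s = λ_s/λ_p = 999/325 = 3.074.
L_p/L_s = (R_p/R_s)²(T_p/T_s)⁴ = (0.302)²(3.074)⁴ = 8.142.
F_p/F_s = (L_p/L_s)/(d_p/d_s)² = 8.142/(7.65)² = 0.1391.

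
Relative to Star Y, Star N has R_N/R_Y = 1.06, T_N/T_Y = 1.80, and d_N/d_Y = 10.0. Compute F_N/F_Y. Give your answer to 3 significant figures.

L_N/L_Y = (R_N/R_Y)²(T_N/T_Y)⁴ = (1.06)² × (1.80)⁴ = 11.80.
F_N/F_Y = (L_N/L_Y)/(d_N/d_Y)² = 11.80 / (10.0)² = 0.1180.

0.118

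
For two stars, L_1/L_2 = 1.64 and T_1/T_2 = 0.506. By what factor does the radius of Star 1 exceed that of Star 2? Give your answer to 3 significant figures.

L ∝ R²T⁴ gives R ∝ √L / T², so
R_1/R_2 = √(1.64) / (0.506)² = 1.281 / 0.2560 = 5.002.

5.00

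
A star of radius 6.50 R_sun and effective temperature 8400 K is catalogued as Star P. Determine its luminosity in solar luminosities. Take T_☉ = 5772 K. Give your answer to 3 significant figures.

190 solar luminosities

L/L_☉ = (R/R_☉)² (T/T_☉)⁴ = (6.50)² × (8400/5772)⁴
       = 42.25 × (1.455)⁴ = 42.25 × 4.486 = 189.5.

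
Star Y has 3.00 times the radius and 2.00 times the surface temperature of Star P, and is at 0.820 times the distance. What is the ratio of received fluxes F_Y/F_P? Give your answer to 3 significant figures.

214

L_Y/L_P = (R_Y/R_P)²(T_Y/T_P)⁴ = (3.00)² × (2.00)⁴ = 144.0.
F_Y/F_P = (L_Y/L_P)/(d_Y/d_P)² = 144.0 / (0.820)² = 214.2.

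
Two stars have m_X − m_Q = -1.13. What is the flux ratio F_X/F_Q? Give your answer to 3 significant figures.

F_X/F_Q = 10^(−(m_X − m_Q)/2.5) = 10^(1.13/2.5) = 10^0.452 = 2.831.

2.83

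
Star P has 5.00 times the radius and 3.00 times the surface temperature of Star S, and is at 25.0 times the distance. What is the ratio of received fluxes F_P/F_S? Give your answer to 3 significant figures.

L_P/L_S = (R_P/R_S)²(T_P/T_S)⁴ = (5.00)² × (3.00)⁴ = 2025.
F_P/F_S = (L_P/L_S)/(d_P/d_S)² = 2025 / (25.0)² = 3.240.

3.24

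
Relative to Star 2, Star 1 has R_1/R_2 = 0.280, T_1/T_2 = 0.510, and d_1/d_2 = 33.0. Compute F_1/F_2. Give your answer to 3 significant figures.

4.87×10^-6

L_1/L_2 = (R_1/R_2)²(T_1/T_2)⁴ = (0.280)² × (0.510)⁴ = 0.005304.
F_1/F_2 = (L_1/L_2)/(d_1/d_2)² = 0.005304 / (33.0)² = 4.870×10^-6.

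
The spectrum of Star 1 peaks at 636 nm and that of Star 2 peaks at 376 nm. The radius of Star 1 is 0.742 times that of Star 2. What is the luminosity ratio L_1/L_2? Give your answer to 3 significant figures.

0.0673

Wien's law gives T ∝ 1/λ_max, so T_1/T_2 = λ_2/λ_1 = 376/636 = 0.5912.
Then L ∝ R²T⁴ gives L_1/L_2 = (0.742)² × (0.5912)⁴ = 0.5506 × 0.1222 = 0.06726.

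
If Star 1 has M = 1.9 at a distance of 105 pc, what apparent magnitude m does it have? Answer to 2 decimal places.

7.01

m = M + 5 log₁₀(d/10 pc) = 1.9 + 5 log₁₀(105/10)
  = 1.9 + 5 × 1.021 = 1.9 + 5.11 = 7.01.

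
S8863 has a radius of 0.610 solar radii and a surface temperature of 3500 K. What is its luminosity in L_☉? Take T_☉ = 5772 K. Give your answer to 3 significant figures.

L/L_☉ = (R/R_☉)² (T/T_☉)⁴ = (0.610)² × (3500/5772)⁴
       = 0.3721 × (0.6064)⁴ = 0.3721 × 0.1352 = 0.05031.

0.0503 L_☉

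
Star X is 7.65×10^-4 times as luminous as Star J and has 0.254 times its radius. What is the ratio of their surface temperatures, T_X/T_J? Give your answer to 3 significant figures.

0.330

L ∝ R²T⁴ gives T ∝ (L/R²)^(1/4), so
T_X/T_J = (7.65×10^-4 / 0.254²)^(1/4) = (0.01186)^(1/4) = 0.3300.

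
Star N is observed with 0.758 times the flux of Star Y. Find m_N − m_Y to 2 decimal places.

m_N − m_Y = −2.5 log₁₀(F_N/F_Y) = −2.5 log₁₀(0.758) = −2.5 × (-0.120) = 0.301.

0.30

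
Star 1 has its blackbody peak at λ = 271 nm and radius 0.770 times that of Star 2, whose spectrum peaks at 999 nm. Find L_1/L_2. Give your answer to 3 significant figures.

Wien's law gives T ∝ 1/λ_max, so T_1/T_2 = λ_2/λ_1 = 999/271 = 3.686.
Then L ∝ R²T⁴ gives L_1/L_2 = (0.770)² × (3.686)⁴ = 0.5929 × 184.7 = 109.5.

109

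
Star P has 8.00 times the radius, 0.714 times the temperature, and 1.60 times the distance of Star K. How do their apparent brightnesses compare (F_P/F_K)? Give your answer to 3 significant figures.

L_P/L_K = (R_P/R_K)²(T_P/T_K)⁴ = (8.00)² × (0.714)⁴ = 16.63.
F_P/F_K = (L_P/L_K)/(d_P/d_K)² = 16.63 / (1.60)² = 6.497.

6.50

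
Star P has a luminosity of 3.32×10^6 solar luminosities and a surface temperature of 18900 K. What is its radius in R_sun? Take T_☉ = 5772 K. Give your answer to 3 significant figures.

170 R_sun

R/R_☉ = √(L/L_☉) / (T/T_☉)² = √(3.32×10^6) / (3.274)²
       = 1822 / 10.72 = 169.9.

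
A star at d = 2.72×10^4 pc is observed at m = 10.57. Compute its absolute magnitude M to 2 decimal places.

-6.60

M = m − 5 log₁₀(d/10 pc) = 10.57 − 5 log₁₀(2.72×10^4/10)
  = 10.57 − 5 × 3.435 = 10.57 − 17.17 = -6.60.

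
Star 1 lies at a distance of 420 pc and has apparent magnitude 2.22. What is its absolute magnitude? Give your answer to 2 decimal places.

-5.90

M = m − 5 log₁₀(d/10 pc) = 2.22 − 5 log₁₀(420/10)
  = 2.22 − 5 × 1.623 = 2.22 − 8.12 = -5.90.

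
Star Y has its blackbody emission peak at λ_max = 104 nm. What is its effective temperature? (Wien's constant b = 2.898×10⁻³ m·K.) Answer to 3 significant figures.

2.79×10^4 K

T = b/λ_max = 2.898×10⁻³ / (104×10⁻⁹) = 2.787×10^4 K.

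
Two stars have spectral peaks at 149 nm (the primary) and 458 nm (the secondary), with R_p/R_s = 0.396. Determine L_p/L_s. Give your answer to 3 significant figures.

Wien's law gives T ∝ 1/λ_max, so T_p/T_s = λ_s/λ_p = 458/149 = 3.074.
Then L ∝ R²T⁴ gives L_p/L_s = (0.396)² × (3.074)⁴ = 0.1568 × 89.27 = 14.00.

14.0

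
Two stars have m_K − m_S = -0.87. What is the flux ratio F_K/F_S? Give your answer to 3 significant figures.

2.23

F_K/F_S = 10^(−(m_K − m_S)/2.5) = 10^(0.87/2.5) = 10^0.348 = 2.228.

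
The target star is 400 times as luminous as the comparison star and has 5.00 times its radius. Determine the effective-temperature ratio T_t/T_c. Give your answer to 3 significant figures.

L ∝ R²T⁴ gives T ∝ (L/R²)^(1/4), so
T_t/T_c = (400 / 5.00²)^(1/4) = (16.00)^(1/4) = 2.000.

2.00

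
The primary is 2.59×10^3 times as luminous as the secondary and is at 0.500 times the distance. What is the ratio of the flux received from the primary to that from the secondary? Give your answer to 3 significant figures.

F = L/(4πd²), so F_p/F_s = (L_p/L_s) / (d_p/d_s)²
= 2.59×10^3 / (0.500)² = 2.59×10^3 / 0.2500 = 1.036×10^4.

1.04×10^4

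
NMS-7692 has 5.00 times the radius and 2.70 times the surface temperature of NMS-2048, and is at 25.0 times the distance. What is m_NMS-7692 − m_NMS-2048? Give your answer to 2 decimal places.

L_NMS-7692/L_NMS-2048 = (5.00)²(2.70)⁴ = 1329.
F_NMS-7692/F_NMS-2048 = (L_NMS-7692/L_NMS-2048)/(d_NMS-7692/d_NMS-2048)² = 1329/625.0 = 2.126.
m_NMS-7692 − m_NMS-2048 = −2.5 log₁₀(2.126) = -0.82.

-0.82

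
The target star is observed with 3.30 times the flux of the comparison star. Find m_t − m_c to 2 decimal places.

-1.30

m_t − m_c = −2.5 log₁₀(F_t/F_c) = −2.5 log₁₀(3.30) = −2.5 × (0.519) = -1.296.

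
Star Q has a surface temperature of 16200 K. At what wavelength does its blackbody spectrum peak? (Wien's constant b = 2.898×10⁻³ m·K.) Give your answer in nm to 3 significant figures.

179 nm

λ_max = b/T = 2.898×10⁻³ / 16200 = 1.79×10^-7 m = 178.9 nm.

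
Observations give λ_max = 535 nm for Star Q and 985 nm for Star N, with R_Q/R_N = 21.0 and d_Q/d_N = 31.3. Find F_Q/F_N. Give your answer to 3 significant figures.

5.17

Wien's law: T_Q/T_N = λ_N/λ_Q = 985/535 = 1.841.
L_Q/L_N = (R_Q/R_N)²(T_Q/T_N)⁴ = (21.0)²(1.841)⁴ = 5067.
F_Q/F_N = (L_Q/L_N)/(d_Q/d_N)² = 5067/(31.3)² = 5.172.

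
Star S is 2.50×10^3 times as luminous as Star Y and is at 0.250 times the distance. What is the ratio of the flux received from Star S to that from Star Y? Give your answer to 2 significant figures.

4.0×10^4

F = L/(4πd²), so F_S/F_Y = (L_S/L_Y) / (d_S/d_Y)²
= 2.50×10^3 / (0.250)² = 2.50×10^3 / 0.06250 = 4.000×10^4.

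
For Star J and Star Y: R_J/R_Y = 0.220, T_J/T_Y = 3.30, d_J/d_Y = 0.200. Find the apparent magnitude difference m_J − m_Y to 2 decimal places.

L_J/L_Y = (0.220)²(3.30)⁴ = 5.740.
F_J/F_Y = (L_J/L_Y)/(d_J/d_Y)² = 5.740/0.04000 = 143.5.
m_J − m_Y = −2.5 log₁₀(143.5) = -5.39.

-5.39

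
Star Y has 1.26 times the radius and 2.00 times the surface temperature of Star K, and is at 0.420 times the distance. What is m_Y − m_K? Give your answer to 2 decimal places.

-5.40

L_Y/L_K = (1.26)²(2.00)⁴ = 25.40.
F_Y/F_K = (L_Y/L_K)/(d_Y/d_K)² = 25.40/0.1764 = 144.0.
m_Y − m_K = −2.5 log₁₀(144.0) = -5.40.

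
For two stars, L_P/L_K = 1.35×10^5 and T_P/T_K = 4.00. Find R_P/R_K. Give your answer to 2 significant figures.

L ∝ R²T⁴ gives R ∝ √L / T², so
R_P/R_K = √(1.35×10^5) / (4.00)² = 367.4 / 16.00 = 22.96.

23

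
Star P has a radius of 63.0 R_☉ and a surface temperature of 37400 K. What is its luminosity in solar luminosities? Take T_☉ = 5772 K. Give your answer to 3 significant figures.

7.00×10^6 solar luminosities

L/L_☉ = (R/R_☉)² (T/T_☉)⁴ = (63.0)² × (37400/5772)⁴
       = 3969 × (6.480)⁴ = 3969 × 1763 = 6.996×10^6.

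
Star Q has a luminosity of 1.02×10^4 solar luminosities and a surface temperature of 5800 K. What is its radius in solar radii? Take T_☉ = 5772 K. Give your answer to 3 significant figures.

100 solar radii

R/R_☉ = √(L/L_☉) / (T/T_☉)² = √(1.02×10^4) / (1.005)²
       = 101.0 / 1.010 = 100.0.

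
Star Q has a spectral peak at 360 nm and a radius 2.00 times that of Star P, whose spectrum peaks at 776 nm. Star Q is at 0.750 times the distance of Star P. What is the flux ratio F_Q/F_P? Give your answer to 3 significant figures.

Wien's law: T_Q/T_P = λ_P/λ_Q = 776/360 = 2.156.
L_Q/L_P = (R_Q/R_P)²(T_Q/T_P)⁴ = (2.00)²(2.156)⁴ = 86.36.
F_Q/F_P = (L_Q/L_P)/(d_Q/d_P)² = 86.36/(0.750)² = 153.5.

154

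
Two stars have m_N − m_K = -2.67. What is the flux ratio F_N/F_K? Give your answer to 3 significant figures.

F_N/F_K = 10^(−(m_N − m_K)/2.5) = 10^(2.67/2.5) = 10^1.068 = 11.69.

11.7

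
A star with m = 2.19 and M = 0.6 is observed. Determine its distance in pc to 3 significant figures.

20.8 pc

m − M = 5 log₁₀(d/10 pc)
2.19 − (0.6) = 1.59 = 5 log₁₀(d/10)
d = 10 × 10^(1.59/5) = 10 × 10^0.318 = 20.80 pc.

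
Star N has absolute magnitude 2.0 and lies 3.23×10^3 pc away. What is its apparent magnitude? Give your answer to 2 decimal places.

m = M + 5 log₁₀(d/10 pc) = 2.0 + 5 log₁₀(3.23×10^3/10)
  = 2.0 + 5 × 2.509 = 2.0 + 12.55 = 14.55.

14.55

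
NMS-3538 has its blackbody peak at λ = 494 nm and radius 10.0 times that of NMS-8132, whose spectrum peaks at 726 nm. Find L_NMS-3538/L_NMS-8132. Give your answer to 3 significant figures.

466

Wien's law gives T ∝ 1/λ_max, so T_NMS-3538/T_NMS-8132 = λ_NMS-8132/λ_NMS-3538 = 726/494 = 1.470.
Then L ∝ R²T⁴ gives L_NMS-3538/L_NMS-8132 = (10.0)² × (1.470)⁴ = 100.0 × 4.665 = 466.5.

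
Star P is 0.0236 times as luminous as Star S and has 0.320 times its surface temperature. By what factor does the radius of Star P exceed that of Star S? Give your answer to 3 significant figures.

L ∝ R²T⁴ gives R ∝ √L / T², so
R_P/R_S = √(0.0236) / (0.320)² = 0.1536 / 0.1024 = 1.500.

1.50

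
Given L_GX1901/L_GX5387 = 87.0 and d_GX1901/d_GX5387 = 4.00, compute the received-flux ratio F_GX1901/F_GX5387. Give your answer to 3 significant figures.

5.44

F = L/(4πd²), so F_GX1901/F_GX5387 = (L_GX1901/L_GX5387) / (d_GX1901/d_GX5387)²
= 87.0 / (4.00)² = 87.0 / 16.00 = 5.438.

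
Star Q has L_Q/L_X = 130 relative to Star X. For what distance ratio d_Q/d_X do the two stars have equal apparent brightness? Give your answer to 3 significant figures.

11.4

Equal flux requires L_Q/d_Q² = L_X/d_X², so d_Q/d_X = √(L_Q/L_X)
= √(130) = 11.40.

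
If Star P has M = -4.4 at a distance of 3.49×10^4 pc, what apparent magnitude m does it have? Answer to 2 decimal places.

m = M + 5 log₁₀(d/10 pc) = -4.4 + 5 log₁₀(3.49×10^4/10)
  = -4.4 + 5 × 3.543 = -4.4 + 17.71 = 13.31.

13.31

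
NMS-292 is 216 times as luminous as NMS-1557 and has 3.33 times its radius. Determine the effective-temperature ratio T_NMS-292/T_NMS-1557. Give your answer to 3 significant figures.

2.10

L ∝ R²T⁴ gives T ∝ (L/R²)^(1/4), so
T_NMS-292/T_NMS-1557 = (216 / 3.33²)^(1/4) = (19.48)^(1/4) = 2.101.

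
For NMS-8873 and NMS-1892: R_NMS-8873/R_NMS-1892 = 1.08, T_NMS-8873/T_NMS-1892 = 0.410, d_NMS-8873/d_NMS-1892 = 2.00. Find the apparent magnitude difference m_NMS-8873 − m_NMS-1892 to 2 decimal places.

5.21

L_NMS-8873/L_NMS-1892 = (1.08)²(0.410)⁴ = 0.03296.
F_NMS-8873/F_NMS-1892 = (L_NMS-8873/L_NMS-1892)/(d_NMS-8873/d_NMS-1892)² = 0.03296/4.000 = 0.008240.
m_NMS-8873 − m_NMS-1892 = −2.5 log₁₀(0.008240) = 5.21.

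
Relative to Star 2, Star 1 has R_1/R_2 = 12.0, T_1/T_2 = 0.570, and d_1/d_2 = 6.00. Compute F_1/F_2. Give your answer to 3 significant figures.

L_1/L_2 = (R_1/R_2)²(T_1/T_2)⁴ = (12.0)² × (0.570)⁴ = 15.20.
F_1/F_2 = (L_1/L_2)/(d_1/d_2)² = 15.20 / (6.00)² = 0.4222.

0.422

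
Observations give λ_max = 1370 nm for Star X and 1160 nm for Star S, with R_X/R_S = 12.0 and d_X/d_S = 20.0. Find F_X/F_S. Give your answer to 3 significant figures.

Wien's law: T_X/T_S = λ_S/λ_X = 1160/1370 = 0.8467.
L_X/L_S = (R_X/R_S)²(T_X/T_S)⁴ = (12.0)²(0.8467)⁴ = 74.01.
F_X/F_S = (L_X/L_S)/(d_X/d_S)² = 74.01/(20.0)² = 0.1850.

0.185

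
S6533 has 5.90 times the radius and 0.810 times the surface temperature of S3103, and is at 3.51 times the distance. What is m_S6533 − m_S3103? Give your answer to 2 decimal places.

L_S6533/L_S3103 = (5.90)²(0.810)⁴ = 14.98.
F_S6533/F_S3103 = (L_S6533/L_S3103)/(d_S6533/d_S3103)² = 14.98/12.32 = 1.216.
m_S6533 − m_S3103 = −2.5 log₁₀(1.216) = -0.21.

-0.21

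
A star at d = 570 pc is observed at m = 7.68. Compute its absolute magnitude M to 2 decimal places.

-1.10

M = m − 5 log₁₀(d/10 pc) = 7.68 − 5 log₁₀(570/10)
  = 7.68 − 5 × 1.756 = 7.68 − 8.78 = -1.10.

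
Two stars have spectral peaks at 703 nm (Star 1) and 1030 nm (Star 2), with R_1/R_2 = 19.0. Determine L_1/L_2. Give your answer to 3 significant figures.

Wien's law gives T ∝ 1/λ_max, so T_1/T_2 = λ_2/λ_1 = 1030/703 = 1.465.
Then L ∝ R²T⁴ gives L_1/L_2 = (19.0)² × (1.465)⁴ = 361.0 × 4.608 = 1664.

1.66×10^3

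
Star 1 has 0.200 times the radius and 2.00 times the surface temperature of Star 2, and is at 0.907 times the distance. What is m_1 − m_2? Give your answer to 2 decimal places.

L_1/L_2 = (0.200)²(2.00)⁴ = 0.6400.
F_1/F_2 = (L_1/L_2)/(d_1/d_2)² = 0.6400/0.8226 = 0.7780.
m_1 − m_2 = −2.5 log₁₀(0.7780) = 0.27.

0.27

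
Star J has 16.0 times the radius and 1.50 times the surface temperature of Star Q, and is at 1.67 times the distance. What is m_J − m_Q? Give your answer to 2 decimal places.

-6.67

L_J/L_Q = (16.0)²(1.50)⁴ = 1296.
F_J/F_Q = (L_J/L_Q)/(d_J/d_Q)² = 1296/2.789 = 464.7.
m_J − m_Q = −2.5 log₁₀(464.7) = -6.67.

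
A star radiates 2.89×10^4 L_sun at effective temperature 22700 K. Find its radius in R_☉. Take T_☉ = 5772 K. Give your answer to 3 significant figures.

11.0 R_☉

R/R_☉ = √(L/L_☉) / (T/T_☉)² = √(2.89×10^4) / (3.933)²
       = 170.0 / 15.47 = 10.99.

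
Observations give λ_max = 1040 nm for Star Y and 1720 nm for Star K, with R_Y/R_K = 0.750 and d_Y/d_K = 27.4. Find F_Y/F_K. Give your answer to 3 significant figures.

Wien's law: T_Y/T_K = λ_K/λ_Y = 1720/1040 = 1.654.
L_Y/L_K = (R_Y/R_K)²(T_Y/T_K)⁴ = (0.750)²(1.654)⁴ = 4.208.
F_Y/F_K = (L_Y/L_K)/(d_Y/d_K)² = 4.208/(27.4)² = 0.005605.

0.00561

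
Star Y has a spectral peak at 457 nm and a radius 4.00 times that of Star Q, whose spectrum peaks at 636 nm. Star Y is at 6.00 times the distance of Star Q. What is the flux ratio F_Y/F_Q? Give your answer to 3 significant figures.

Wien's law: T_Y/T_Q = λ_Q/λ_Y = 636/457 = 1.392.
L_Y/L_Q = (R_Y/R_Q)²(T_Y/T_Q)⁴ = (4.00)²(1.392)⁴ = 60.02.
F_Y/F_Q = (L_Y/L_Q)/(d_Y/d_Q)² = 60.02/(6.00)² = 1.667.

1.67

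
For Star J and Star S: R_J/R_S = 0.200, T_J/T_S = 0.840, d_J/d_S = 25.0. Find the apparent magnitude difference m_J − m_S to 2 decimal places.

L_J/L_S = (0.200)²(0.840)⁴ = 0.01991.
F_J/F_S = (L_J/L_S)/(d_J/d_S)² = 0.01991/625.0 = 3.186×10^-5.
m_J − m_S = −2.5 log₁₀(3.186×10^-5) = 11.24.

11.24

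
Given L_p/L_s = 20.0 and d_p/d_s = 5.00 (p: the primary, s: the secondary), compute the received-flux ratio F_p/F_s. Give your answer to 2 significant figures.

0.80

F = L/(4πd²), so F_p/F_s = (L_p/L_s) / (d_p/d_s)²
= 20.0 / (5.00)² = 20.0 / 25.00 = 0.8000.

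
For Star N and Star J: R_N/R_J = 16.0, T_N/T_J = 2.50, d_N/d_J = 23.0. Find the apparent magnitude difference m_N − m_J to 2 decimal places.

L_N/L_J = (16.0)²(2.50)⁴ = 1.000×10^4.
F_N/F_J = (L_N/L_J)/(d_N/d_J)² = 1.000×10^4/529.0 = 18.90.
m_N − m_J = −2.5 log₁₀(18.90) = -3.19.

-3.19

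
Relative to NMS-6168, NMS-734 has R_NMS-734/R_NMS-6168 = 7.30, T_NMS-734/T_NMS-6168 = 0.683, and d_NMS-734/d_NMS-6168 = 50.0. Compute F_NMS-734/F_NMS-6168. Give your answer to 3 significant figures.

0.00464

L_NMS-734/L_NMS-6168 = (R_NMS-734/R_NMS-6168)²(T_NMS-734/T_NMS-6168)⁴ = (7.30)² × (0.683)⁴ = 11.60.
F_NMS-734/F_NMS-6168 = (L_NMS-734/L_NMS-6168)/(d_NMS-734/d_NMS-6168)² = 11.60 / (50.0)² = 0.004639.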